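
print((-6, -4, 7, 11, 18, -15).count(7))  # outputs 1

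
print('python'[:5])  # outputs pytho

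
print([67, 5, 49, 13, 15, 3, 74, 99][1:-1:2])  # [5, 13, 3]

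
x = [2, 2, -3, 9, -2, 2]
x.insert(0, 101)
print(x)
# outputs [101, 2, 2, -3, 9, -2, 2]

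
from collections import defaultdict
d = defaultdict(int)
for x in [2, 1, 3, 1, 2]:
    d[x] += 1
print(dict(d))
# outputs {2: 2, 1: 2, 3: 1}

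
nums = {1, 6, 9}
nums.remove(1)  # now {6, 9}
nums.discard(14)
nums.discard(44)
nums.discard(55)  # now {6, 9}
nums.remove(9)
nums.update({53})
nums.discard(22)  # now {6, 53}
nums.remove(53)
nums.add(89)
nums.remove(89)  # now {6}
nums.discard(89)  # {6}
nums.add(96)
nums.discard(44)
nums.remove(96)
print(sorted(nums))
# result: [6]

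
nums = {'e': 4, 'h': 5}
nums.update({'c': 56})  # {'e': 4, 'h': 5, 'c': 56}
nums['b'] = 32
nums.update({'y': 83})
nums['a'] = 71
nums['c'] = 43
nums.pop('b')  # 32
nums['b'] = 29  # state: {'e': 4, 'h': 5, 'c': 43, 'y': 83, 'a': 71, 'b': 29}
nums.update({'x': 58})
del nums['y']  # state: {'e': 4, 'h': 5, 'c': 43, 'a': 71, 'b': 29, 'x': 58}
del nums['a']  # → {'e': 4, 'h': 5, 'c': 43, 'b': 29, 'x': 58}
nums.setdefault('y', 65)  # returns 65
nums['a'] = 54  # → {'e': 4, 'h': 5, 'c': 43, 'b': 29, 'x': 58, 'y': 65, 'a': 54}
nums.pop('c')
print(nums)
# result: {'e': 4, 'h': 5, 'b': 29, 'x': 58, 'y': 65, 'a': 54}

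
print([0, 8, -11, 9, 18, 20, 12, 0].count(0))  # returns 2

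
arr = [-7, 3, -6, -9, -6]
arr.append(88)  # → [-7, 3, -6, -9, -6, 88]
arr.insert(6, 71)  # [-7, 3, -6, -9, -6, 88, 71]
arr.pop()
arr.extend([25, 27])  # [-7, 3, -6, -9, -6, 88, 25, 27]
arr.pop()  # 27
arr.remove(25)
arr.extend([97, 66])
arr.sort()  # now [-9, -7, -6, -6, 3, 66, 88, 97]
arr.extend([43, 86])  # [-9, -7, -6, -6, 3, 66, 88, 97, 43, 86]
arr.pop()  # 86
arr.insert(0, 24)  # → [24, -9, -7, -6, -6, 3, 66, 88, 97, 43]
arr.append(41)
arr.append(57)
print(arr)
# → [24, -9, -7, -6, -6, 3, 66, 88, 97, 43, 41, 57]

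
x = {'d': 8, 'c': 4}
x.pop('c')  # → 4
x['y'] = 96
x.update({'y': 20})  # {'d': 8, 'y': 20}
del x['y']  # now {'d': 8}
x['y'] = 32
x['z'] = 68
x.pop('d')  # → 8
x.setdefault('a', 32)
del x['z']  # {'y': 32, 'a': 32}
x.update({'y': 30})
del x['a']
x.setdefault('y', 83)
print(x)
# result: {'y': 30}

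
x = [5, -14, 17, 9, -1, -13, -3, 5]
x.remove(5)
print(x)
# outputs [-14, 17, 9, -1, -13, -3, 5]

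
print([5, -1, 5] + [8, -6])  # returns [5, -1, 5, 8, -6]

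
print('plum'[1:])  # lum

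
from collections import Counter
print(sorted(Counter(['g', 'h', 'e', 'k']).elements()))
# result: ['e', 'g', 'h', 'k']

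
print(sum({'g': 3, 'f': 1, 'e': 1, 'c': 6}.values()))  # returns 11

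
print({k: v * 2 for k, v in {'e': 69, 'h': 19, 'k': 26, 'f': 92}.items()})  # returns {'e': 138, 'h': 38, 'k': 52, 'f': 184}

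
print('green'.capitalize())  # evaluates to Green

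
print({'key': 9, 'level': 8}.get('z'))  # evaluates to None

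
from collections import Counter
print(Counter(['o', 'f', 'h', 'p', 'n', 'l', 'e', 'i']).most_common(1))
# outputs [('o', 1)]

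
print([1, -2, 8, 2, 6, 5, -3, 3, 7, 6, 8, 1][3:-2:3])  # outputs [2, -3, 6]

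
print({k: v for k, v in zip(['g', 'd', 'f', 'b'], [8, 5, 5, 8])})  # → {'g': 8, 'd': 5, 'f': 5, 'b': 8}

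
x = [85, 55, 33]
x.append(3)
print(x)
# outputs [85, 55, 33, 3]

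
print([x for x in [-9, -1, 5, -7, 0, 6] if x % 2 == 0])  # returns [0, 6]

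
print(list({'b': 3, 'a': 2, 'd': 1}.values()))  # [3, 2, 1]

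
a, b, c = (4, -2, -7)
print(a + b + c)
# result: -5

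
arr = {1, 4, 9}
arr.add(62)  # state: {1, 4, 9, 62}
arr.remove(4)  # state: {1, 9, 62}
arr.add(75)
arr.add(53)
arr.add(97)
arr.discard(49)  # {1, 9, 53, 62, 75, 97}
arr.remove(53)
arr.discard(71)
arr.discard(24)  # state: {1, 9, 62, 75, 97}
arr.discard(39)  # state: {1, 9, 62, 75, 97}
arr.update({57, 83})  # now {1, 9, 57, 62, 75, 83, 97}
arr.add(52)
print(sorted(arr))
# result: [1, 9, 52, 57, 62, 75, 83, 97]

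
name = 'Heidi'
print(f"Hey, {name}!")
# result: Hey, Heidi!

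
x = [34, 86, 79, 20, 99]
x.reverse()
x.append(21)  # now [99, 20, 79, 86, 34, 21]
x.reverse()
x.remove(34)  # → [21, 86, 79, 20, 99]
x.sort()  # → [20, 21, 79, 86, 99]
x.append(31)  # [20, 21, 79, 86, 99, 31]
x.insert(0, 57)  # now [57, 20, 21, 79, 86, 99, 31]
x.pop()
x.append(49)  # [57, 20, 21, 79, 86, 99, 49]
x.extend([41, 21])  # [57, 20, 21, 79, 86, 99, 49, 41, 21]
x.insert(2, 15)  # [57, 20, 15, 21, 79, 86, 99, 49, 41, 21]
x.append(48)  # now [57, 20, 15, 21, 79, 86, 99, 49, 41, 21, 48]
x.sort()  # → [15, 20, 21, 21, 41, 48, 49, 57, 79, 86, 99]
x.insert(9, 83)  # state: [15, 20, 21, 21, 41, 48, 49, 57, 79, 83, 86, 99]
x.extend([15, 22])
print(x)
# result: [15, 20, 21, 21, 41, 48, 49, 57, 79, 83, 86, 99, 15, 22]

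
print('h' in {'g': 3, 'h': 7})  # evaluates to True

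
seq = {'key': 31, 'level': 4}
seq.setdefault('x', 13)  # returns 13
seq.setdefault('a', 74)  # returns 74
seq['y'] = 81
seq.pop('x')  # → 13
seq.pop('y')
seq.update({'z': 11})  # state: {'key': 31, 'level': 4, 'a': 74, 'z': 11}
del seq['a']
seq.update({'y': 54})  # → {'key': 31, 'level': 4, 'z': 11, 'y': 54}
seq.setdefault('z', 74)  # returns 11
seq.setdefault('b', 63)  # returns 63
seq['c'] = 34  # {'key': 31, 'level': 4, 'z': 11, 'y': 54, 'b': 63, 'c': 34}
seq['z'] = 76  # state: {'key': 31, 'level': 4, 'z': 76, 'y': 54, 'b': 63, 'c': 34}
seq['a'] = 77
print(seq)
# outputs {'key': 31, 'level': 4, 'z': 76, 'y': 54, 'b': 63, 'c': 34, 'a': 77}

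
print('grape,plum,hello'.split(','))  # ['grape', 'plum', 'hello']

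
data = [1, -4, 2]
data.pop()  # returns 2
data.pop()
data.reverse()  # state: [1]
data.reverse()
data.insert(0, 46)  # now [46, 1]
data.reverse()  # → [1, 46]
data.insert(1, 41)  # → [1, 41, 46]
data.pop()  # 46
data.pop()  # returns 41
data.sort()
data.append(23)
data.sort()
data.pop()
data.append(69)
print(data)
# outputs [1, 69]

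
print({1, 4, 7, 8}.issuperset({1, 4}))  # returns True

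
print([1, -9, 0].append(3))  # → None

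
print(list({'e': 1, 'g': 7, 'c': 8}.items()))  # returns [('e', 1), ('g', 7), ('c', 8)]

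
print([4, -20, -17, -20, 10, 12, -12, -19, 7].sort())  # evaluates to None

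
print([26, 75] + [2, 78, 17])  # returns [26, 75, 2, 78, 17]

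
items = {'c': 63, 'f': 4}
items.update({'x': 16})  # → {'c': 63, 'f': 4, 'x': 16}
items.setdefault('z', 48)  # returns 48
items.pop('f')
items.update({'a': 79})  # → {'c': 63, 'x': 16, 'z': 48, 'a': 79}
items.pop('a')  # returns 79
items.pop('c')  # 63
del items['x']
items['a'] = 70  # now {'z': 48, 'a': 70}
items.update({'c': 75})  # {'z': 48, 'a': 70, 'c': 75}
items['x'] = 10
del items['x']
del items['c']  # {'z': 48, 'a': 70}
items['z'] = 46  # {'z': 46, 'a': 70}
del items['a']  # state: {'z': 46}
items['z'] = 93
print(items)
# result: {'z': 93}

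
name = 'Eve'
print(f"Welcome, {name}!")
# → Welcome, Eve!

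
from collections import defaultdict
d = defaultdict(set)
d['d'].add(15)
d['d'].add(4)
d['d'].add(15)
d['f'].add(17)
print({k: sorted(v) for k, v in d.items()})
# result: {'d': [4, 15], 'f': [17]}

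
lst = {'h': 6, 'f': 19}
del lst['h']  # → {'f': 19}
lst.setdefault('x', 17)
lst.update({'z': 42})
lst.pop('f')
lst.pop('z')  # 42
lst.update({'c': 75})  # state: {'x': 17, 'c': 75}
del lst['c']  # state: {'x': 17}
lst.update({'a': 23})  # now {'x': 17, 'a': 23}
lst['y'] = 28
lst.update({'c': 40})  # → {'x': 17, 'a': 23, 'y': 28, 'c': 40}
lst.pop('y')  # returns 28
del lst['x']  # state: {'a': 23, 'c': 40}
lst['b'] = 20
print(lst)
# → {'a': 23, 'c': 40, 'b': 20}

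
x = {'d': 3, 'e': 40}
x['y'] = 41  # {'d': 3, 'e': 40, 'y': 41}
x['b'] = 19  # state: {'d': 3, 'e': 40, 'y': 41, 'b': 19}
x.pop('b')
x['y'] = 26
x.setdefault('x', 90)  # 90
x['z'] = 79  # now {'d': 3, 'e': 40, 'y': 26, 'x': 90, 'z': 79}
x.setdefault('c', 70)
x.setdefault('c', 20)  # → 70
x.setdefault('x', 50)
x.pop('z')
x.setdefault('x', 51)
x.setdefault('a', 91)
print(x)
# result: {'d': 3, 'e': 40, 'y': 26, 'x': 90, 'c': 70, 'a': 91}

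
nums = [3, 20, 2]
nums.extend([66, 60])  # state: [3, 20, 2, 66, 60]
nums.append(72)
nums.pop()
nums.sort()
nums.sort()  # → [2, 3, 20, 60, 66]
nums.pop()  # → 66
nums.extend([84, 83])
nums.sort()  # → [2, 3, 20, 60, 83, 84]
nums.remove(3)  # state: [2, 20, 60, 83, 84]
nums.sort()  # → [2, 20, 60, 83, 84]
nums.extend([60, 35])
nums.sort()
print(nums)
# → [2, 20, 35, 60, 60, 83, 84]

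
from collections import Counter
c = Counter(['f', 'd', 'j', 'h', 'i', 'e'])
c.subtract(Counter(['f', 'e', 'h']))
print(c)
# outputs Counter({'d': 1, 'j': 1, 'i': 1, 'f': 0, 'h': 0, 'e': 0})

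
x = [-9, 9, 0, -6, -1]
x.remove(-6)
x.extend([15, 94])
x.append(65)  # [-9, 9, 0, -1, 15, 94, 65]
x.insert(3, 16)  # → [-9, 9, 0, 16, -1, 15, 94, 65]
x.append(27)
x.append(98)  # [-9, 9, 0, 16, -1, 15, 94, 65, 27, 98]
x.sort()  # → [-9, -1, 0, 9, 15, 16, 27, 65, 94, 98]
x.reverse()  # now [98, 94, 65, 27, 16, 15, 9, 0, -1, -9]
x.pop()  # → -9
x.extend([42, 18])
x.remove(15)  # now [98, 94, 65, 27, 16, 9, 0, -1, 42, 18]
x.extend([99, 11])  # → [98, 94, 65, 27, 16, 9, 0, -1, 42, 18, 99, 11]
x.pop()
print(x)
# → [98, 94, 65, 27, 16, 9, 0, -1, 42, 18, 99]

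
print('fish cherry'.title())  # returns Fish Cherry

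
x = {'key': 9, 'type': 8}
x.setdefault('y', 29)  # 29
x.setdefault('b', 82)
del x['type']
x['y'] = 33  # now {'key': 9, 'y': 33, 'b': 82}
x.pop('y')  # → 33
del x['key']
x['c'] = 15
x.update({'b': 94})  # {'b': 94, 'c': 15}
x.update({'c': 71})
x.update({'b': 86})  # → {'b': 86, 'c': 71}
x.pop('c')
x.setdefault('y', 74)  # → 74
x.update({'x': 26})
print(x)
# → {'b': 86, 'y': 74, 'x': 26}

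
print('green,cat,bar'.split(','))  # ['green', 'cat', 'bar']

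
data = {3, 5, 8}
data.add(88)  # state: {3, 5, 8, 88}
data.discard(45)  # {3, 5, 8, 88}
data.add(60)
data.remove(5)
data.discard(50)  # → {3, 8, 60, 88}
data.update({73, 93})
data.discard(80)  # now {3, 8, 60, 73, 88, 93}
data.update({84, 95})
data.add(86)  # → {3, 8, 60, 73, 84, 86, 88, 93, 95}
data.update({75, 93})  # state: {3, 8, 60, 73, 75, 84, 86, 88, 93, 95}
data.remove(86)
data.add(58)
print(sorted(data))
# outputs [3, 8, 58, 60, 73, 75, 84, 88, 93, 95]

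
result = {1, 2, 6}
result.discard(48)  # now {1, 2, 6}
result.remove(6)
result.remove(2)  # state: {1}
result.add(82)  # {1, 82}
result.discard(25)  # {1, 82}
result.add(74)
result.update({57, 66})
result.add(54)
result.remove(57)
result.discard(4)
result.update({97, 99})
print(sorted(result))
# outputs [1, 54, 66, 74, 82, 97, 99]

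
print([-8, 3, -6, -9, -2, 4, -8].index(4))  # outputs 5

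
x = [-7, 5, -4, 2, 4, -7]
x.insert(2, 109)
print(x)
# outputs [-7, 5, 109, -4, 2, 4, -7]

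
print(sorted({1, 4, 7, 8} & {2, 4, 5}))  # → [4]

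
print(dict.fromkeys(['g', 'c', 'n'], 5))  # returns {'g': 5, 'c': 5, 'n': 5}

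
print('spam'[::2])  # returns sa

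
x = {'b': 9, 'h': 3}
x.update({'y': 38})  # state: {'b': 9, 'h': 3, 'y': 38}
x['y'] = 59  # {'b': 9, 'h': 3, 'y': 59}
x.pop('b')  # 9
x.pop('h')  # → 3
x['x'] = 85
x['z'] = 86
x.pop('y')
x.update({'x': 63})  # {'x': 63, 'z': 86}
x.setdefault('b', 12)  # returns 12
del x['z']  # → {'x': 63, 'b': 12}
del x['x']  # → {'b': 12}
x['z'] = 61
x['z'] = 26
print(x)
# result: {'b': 12, 'z': 26}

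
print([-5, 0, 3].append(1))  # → None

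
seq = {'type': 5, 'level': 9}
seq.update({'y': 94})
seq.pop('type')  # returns 5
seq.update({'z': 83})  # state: {'level': 9, 'y': 94, 'z': 83}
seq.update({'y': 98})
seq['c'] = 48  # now {'level': 9, 'y': 98, 'z': 83, 'c': 48}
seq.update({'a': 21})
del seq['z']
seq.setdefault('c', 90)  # 48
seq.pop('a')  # 21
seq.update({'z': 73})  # {'level': 9, 'y': 98, 'c': 48, 'z': 73}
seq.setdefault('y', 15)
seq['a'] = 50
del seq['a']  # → {'level': 9, 'y': 98, 'c': 48, 'z': 73}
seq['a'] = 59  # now {'level': 9, 'y': 98, 'c': 48, 'z': 73, 'a': 59}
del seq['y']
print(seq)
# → {'level': 9, 'c': 48, 'z': 73, 'a': 59}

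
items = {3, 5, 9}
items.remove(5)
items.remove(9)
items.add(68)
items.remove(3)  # {68}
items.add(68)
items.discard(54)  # {68}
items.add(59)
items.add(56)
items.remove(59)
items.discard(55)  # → {56, 68}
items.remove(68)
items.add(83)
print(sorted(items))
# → [56, 83]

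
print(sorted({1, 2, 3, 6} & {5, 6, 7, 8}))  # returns [6]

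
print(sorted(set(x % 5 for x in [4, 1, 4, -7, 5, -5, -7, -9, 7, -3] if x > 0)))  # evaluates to [0, 1, 2, 4]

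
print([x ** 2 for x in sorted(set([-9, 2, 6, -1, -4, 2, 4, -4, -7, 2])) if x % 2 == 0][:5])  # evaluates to [16, 4, 16, 36]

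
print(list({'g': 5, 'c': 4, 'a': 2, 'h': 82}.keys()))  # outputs ['g', 'c', 'a', 'h']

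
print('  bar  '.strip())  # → bar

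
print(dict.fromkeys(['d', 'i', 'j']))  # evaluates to {'d': None, 'i': None, 'j': None}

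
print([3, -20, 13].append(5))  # None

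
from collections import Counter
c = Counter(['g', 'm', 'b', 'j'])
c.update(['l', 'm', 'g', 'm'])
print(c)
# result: Counter({'m': 3, 'g': 2, 'b': 1, 'j': 1, 'l': 1})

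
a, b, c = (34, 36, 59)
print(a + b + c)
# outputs 129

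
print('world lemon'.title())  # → World Lemon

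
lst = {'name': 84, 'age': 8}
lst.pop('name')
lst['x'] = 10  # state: {'age': 8, 'x': 10}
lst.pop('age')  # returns 8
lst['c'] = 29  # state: {'x': 10, 'c': 29}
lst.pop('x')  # 10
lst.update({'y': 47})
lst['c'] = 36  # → {'c': 36, 'y': 47}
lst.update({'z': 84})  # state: {'c': 36, 'y': 47, 'z': 84}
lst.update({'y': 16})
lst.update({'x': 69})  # {'c': 36, 'y': 16, 'z': 84, 'x': 69}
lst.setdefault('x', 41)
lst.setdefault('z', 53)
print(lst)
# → {'c': 36, 'y': 16, 'z': 84, 'x': 69}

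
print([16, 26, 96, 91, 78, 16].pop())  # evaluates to 16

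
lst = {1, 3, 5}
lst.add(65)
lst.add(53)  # {1, 3, 5, 53, 65}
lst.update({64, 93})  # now {1, 3, 5, 53, 64, 65, 93}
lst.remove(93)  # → {1, 3, 5, 53, 64, 65}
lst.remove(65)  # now {1, 3, 5, 53, 64}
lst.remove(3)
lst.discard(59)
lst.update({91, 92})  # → {1, 5, 53, 64, 91, 92}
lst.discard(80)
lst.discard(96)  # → {1, 5, 53, 64, 91, 92}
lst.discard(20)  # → {1, 5, 53, 64, 91, 92}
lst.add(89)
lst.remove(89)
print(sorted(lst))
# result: [1, 5, 53, 64, 91, 92]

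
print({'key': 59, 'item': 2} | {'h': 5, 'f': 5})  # {'key': 59, 'item': 2, 'h': 5, 'f': 5}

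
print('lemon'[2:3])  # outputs m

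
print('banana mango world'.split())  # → ['banana', 'mango', 'world']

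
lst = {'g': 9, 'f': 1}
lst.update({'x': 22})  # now {'g': 9, 'f': 1, 'x': 22}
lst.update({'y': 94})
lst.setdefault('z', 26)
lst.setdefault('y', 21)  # 94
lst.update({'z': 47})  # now {'g': 9, 'f': 1, 'x': 22, 'y': 94, 'z': 47}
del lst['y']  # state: {'g': 9, 'f': 1, 'x': 22, 'z': 47}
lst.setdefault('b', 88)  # 88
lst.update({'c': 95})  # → {'g': 9, 'f': 1, 'x': 22, 'z': 47, 'b': 88, 'c': 95}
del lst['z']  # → {'g': 9, 'f': 1, 'x': 22, 'b': 88, 'c': 95}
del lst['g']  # {'f': 1, 'x': 22, 'b': 88, 'c': 95}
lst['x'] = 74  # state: {'f': 1, 'x': 74, 'b': 88, 'c': 95}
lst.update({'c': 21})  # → {'f': 1, 'x': 74, 'b': 88, 'c': 21}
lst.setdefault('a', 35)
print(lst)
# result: {'f': 1, 'x': 74, 'b': 88, 'c': 21, 'a': 35}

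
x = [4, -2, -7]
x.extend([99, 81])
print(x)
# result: [4, -2, -7, 99, 81]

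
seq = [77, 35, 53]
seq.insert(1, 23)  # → [77, 23, 35, 53]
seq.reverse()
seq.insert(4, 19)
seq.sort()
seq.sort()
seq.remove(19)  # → [23, 35, 53, 77]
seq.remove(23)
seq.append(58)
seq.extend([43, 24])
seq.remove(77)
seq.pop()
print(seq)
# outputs [35, 53, 58, 43]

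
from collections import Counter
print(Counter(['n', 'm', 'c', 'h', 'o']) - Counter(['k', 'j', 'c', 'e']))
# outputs Counter({'n': 1, 'm': 1, 'h': 1, 'o': 1})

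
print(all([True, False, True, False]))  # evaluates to False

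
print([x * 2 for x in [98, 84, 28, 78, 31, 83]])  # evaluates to [196, 168, 56, 156, 62, 166]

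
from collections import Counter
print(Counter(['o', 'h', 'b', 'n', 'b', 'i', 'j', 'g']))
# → Counter({'b': 2, 'o': 1, 'h': 1, 'n': 1, 'i': 1, 'j': 1, 'g': 1})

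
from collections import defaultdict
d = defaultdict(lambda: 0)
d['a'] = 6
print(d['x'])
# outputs 0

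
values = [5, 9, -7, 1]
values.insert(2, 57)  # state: [5, 9, 57, -7, 1]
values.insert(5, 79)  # [5, 9, 57, -7, 1, 79]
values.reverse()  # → [79, 1, -7, 57, 9, 5]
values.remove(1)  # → [79, -7, 57, 9, 5]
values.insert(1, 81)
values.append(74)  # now [79, 81, -7, 57, 9, 5, 74]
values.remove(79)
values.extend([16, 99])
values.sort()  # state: [-7, 5, 9, 16, 57, 74, 81, 99]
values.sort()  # [-7, 5, 9, 16, 57, 74, 81, 99]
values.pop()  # 99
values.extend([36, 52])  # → [-7, 5, 9, 16, 57, 74, 81, 36, 52]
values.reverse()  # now [52, 36, 81, 74, 57, 16, 9, 5, -7]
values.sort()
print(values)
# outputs [-7, 5, 9, 16, 36, 52, 57, 74, 81]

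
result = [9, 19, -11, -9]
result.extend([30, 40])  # [9, 19, -11, -9, 30, 40]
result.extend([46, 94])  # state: [9, 19, -11, -9, 30, 40, 46, 94]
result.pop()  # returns 94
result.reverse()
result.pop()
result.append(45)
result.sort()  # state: [-11, -9, 19, 30, 40, 45, 46]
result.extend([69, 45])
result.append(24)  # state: [-11, -9, 19, 30, 40, 45, 46, 69, 45, 24]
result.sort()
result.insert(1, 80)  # [-11, 80, -9, 19, 24, 30, 40, 45, 45, 46, 69]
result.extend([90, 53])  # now [-11, 80, -9, 19, 24, 30, 40, 45, 45, 46, 69, 90, 53]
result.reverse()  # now [53, 90, 69, 46, 45, 45, 40, 30, 24, 19, -9, 80, -11]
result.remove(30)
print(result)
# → [53, 90, 69, 46, 45, 45, 40, 24, 19, -9, 80, -11]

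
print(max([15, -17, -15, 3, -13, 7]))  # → 15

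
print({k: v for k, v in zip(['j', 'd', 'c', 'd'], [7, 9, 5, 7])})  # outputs {'j': 7, 'd': 7, 'c': 5}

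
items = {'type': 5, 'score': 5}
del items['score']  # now {'type': 5}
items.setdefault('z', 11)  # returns 11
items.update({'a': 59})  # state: {'type': 5, 'z': 11, 'a': 59}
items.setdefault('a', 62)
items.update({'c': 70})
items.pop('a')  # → 59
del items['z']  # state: {'type': 5, 'c': 70}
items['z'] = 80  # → {'type': 5, 'c': 70, 'z': 80}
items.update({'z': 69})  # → {'type': 5, 'c': 70, 'z': 69}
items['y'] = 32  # {'type': 5, 'c': 70, 'z': 69, 'y': 32}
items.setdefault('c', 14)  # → 70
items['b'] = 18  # {'type': 5, 'c': 70, 'z': 69, 'y': 32, 'b': 18}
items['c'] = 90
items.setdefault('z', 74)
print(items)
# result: {'type': 5, 'c': 90, 'z': 69, 'y': 32, 'b': 18}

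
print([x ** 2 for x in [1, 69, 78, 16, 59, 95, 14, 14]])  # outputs [1, 4761, 6084, 256, 3481, 9025, 196, 196]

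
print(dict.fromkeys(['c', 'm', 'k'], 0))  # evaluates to {'c': 0, 'm': 0, 'k': 0}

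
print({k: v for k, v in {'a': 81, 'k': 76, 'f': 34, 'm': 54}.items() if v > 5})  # {'a': 81, 'k': 76, 'f': 34, 'm': 54}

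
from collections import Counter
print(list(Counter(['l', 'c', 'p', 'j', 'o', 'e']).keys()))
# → ['l', 'c', 'p', 'j', 'o', 'e']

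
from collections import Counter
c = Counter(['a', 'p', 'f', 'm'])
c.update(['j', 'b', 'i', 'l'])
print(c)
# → Counter({'a': 1, 'p': 1, 'f': 1, 'm': 1, 'j': 1, 'b': 1, 'i': 1, 'l': 1})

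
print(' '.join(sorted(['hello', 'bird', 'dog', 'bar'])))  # bar bird dog hello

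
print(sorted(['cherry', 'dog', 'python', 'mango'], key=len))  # ['dog', 'mango', 'cherry', 'python']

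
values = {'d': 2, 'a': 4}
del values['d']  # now {'a': 4}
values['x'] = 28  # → {'a': 4, 'x': 28}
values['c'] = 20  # {'a': 4, 'x': 28, 'c': 20}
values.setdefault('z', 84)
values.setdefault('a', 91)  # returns 4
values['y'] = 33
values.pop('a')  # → 4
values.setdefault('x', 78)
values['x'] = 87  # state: {'x': 87, 'c': 20, 'z': 84, 'y': 33}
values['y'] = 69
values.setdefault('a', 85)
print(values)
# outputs {'x': 87, 'c': 20, 'z': 84, 'y': 69, 'a': 85}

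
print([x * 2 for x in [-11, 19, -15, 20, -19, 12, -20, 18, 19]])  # [-22, 38, -30, 40, -38, 24, -40, 36, 38]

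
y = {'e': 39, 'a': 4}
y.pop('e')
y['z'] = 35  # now {'a': 4, 'z': 35}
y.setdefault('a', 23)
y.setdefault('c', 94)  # 94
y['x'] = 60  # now {'a': 4, 'z': 35, 'c': 94, 'x': 60}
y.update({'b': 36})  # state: {'a': 4, 'z': 35, 'c': 94, 'x': 60, 'b': 36}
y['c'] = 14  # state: {'a': 4, 'z': 35, 'c': 14, 'x': 60, 'b': 36}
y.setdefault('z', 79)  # 35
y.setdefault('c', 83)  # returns 14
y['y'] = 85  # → {'a': 4, 'z': 35, 'c': 14, 'x': 60, 'b': 36, 'y': 85}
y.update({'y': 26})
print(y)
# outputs {'a': 4, 'z': 35, 'c': 14, 'x': 60, 'b': 36, 'y': 26}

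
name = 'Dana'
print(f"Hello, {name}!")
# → Hello, Dana!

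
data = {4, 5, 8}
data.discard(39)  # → {4, 5, 8}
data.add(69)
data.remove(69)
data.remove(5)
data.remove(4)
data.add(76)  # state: {8, 76}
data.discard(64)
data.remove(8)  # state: {76}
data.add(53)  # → {53, 76}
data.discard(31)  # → {53, 76}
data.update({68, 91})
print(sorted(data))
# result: [53, 68, 76, 91]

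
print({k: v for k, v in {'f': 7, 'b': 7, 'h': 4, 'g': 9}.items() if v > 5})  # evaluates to {'f': 7, 'b': 7, 'g': 9}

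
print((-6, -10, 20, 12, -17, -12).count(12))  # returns 1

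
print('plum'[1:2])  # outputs l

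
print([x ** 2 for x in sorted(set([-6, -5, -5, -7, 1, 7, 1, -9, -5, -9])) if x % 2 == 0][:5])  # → [36]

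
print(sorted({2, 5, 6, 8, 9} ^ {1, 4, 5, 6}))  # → [1, 2, 4, 8, 9]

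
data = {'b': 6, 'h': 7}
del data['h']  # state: {'b': 6}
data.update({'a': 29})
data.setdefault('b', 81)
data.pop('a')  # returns 29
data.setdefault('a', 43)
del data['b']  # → {'a': 43}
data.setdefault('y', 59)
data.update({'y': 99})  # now {'a': 43, 'y': 99}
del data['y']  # {'a': 43}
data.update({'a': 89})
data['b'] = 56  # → {'a': 89, 'b': 56}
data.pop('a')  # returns 89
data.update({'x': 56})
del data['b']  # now {'x': 56}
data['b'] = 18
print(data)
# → {'x': 56, 'b': 18}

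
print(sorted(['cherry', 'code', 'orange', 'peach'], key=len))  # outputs ['code', 'peach', 'cherry', 'orange']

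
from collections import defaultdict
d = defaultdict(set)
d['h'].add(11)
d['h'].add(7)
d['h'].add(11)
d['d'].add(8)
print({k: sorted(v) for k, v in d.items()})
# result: {'h': [7, 11], 'd': [8]}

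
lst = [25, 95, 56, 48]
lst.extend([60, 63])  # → [25, 95, 56, 48, 60, 63]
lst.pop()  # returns 63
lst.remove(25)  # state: [95, 56, 48, 60]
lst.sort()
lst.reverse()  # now [95, 60, 56, 48]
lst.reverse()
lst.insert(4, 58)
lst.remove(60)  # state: [48, 56, 95, 58]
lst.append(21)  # [48, 56, 95, 58, 21]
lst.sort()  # [21, 48, 56, 58, 95]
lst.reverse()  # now [95, 58, 56, 48, 21]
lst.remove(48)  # [95, 58, 56, 21]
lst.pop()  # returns 21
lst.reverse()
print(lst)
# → [56, 58, 95]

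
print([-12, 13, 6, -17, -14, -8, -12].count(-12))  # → 2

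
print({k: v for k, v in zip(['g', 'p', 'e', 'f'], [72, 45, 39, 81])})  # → {'g': 72, 'p': 45, 'e': 39, 'f': 81}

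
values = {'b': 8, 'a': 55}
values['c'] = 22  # {'b': 8, 'a': 55, 'c': 22}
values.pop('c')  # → 22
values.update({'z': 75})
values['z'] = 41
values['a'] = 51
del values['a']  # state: {'b': 8, 'z': 41}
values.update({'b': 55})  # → {'b': 55, 'z': 41}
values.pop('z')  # 41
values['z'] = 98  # {'b': 55, 'z': 98}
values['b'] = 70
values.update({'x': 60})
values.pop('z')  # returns 98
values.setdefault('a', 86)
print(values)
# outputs {'b': 70, 'x': 60, 'a': 86}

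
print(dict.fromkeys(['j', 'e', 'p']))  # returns {'j': None, 'e': None, 'p': None}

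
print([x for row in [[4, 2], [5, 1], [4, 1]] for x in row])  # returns [4, 2, 5, 1, 4, 1]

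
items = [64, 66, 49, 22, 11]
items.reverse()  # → [11, 22, 49, 66, 64]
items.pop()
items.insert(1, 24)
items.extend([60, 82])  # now [11, 24, 22, 49, 66, 60, 82]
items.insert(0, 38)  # [38, 11, 24, 22, 49, 66, 60, 82]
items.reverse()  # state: [82, 60, 66, 49, 22, 24, 11, 38]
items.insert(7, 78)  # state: [82, 60, 66, 49, 22, 24, 11, 78, 38]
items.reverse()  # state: [38, 78, 11, 24, 22, 49, 66, 60, 82]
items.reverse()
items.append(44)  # [82, 60, 66, 49, 22, 24, 11, 78, 38, 44]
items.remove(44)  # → [82, 60, 66, 49, 22, 24, 11, 78, 38]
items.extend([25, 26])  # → [82, 60, 66, 49, 22, 24, 11, 78, 38, 25, 26]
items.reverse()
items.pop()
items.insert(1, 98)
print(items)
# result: [26, 98, 25, 38, 78, 11, 24, 22, 49, 66, 60]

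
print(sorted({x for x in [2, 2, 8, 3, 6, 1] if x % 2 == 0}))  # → [2, 6, 8]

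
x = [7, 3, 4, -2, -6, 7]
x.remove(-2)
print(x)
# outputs [7, 3, 4, -6, 7]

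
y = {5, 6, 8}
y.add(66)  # {5, 6, 8, 66}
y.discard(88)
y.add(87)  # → {5, 6, 8, 66, 87}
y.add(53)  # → {5, 6, 8, 53, 66, 87}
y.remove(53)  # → {5, 6, 8, 66, 87}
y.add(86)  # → {5, 6, 8, 66, 86, 87}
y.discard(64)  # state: {5, 6, 8, 66, 86, 87}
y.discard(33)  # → {5, 6, 8, 66, 86, 87}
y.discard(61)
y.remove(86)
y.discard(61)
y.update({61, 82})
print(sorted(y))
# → [5, 6, 8, 61, 66, 82, 87]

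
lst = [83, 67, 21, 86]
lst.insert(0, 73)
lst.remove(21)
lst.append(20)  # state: [73, 83, 67, 86, 20]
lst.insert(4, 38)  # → [73, 83, 67, 86, 38, 20]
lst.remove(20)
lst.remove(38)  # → [73, 83, 67, 86]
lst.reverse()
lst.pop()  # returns 73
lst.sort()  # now [67, 83, 86]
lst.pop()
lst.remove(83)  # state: [67]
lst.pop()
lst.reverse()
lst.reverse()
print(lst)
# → []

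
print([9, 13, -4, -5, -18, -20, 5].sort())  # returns None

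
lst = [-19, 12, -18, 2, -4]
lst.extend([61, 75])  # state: [-19, 12, -18, 2, -4, 61, 75]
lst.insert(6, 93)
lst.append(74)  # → [-19, 12, -18, 2, -4, 61, 93, 75, 74]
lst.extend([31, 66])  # [-19, 12, -18, 2, -4, 61, 93, 75, 74, 31, 66]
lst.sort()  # [-19, -18, -4, 2, 12, 31, 61, 66, 74, 75, 93]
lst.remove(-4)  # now [-19, -18, 2, 12, 31, 61, 66, 74, 75, 93]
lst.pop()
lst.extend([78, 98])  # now [-19, -18, 2, 12, 31, 61, 66, 74, 75, 78, 98]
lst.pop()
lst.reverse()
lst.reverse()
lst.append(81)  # [-19, -18, 2, 12, 31, 61, 66, 74, 75, 78, 81]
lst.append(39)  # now [-19, -18, 2, 12, 31, 61, 66, 74, 75, 78, 81, 39]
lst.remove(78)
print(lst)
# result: [-19, -18, 2, 12, 31, 61, 66, 74, 75, 81, 39]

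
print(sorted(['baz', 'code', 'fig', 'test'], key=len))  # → ['baz', 'fig', 'code', 'test']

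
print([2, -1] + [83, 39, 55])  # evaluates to [2, -1, 83, 39, 55]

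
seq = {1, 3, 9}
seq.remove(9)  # {1, 3}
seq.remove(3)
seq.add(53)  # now {1, 53}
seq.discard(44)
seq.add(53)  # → {1, 53}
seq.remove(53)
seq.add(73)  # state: {1, 73}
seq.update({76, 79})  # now {1, 73, 76, 79}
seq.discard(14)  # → {1, 73, 76, 79}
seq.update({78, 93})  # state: {1, 73, 76, 78, 79, 93}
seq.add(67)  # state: {1, 67, 73, 76, 78, 79, 93}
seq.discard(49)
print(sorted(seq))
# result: [1, 67, 73, 76, 78, 79, 93]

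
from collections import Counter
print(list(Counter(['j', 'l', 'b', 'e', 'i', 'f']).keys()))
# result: ['j', 'l', 'b', 'e', 'i', 'f']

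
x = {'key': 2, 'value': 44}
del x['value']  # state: {'key': 2}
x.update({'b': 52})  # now {'key': 2, 'b': 52}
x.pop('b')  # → 52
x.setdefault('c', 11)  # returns 11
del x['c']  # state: {'key': 2}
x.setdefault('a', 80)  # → 80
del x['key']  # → {'a': 80}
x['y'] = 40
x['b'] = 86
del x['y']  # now {'a': 80, 'b': 86}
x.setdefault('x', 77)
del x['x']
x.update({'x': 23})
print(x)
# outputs {'a': 80, 'b': 86, 'x': 23}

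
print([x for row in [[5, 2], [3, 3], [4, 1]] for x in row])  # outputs [5, 2, 3, 3, 4, 1]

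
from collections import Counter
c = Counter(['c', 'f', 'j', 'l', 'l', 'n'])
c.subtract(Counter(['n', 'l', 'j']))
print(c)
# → Counter({'c': 1, 'f': 1, 'l': 1, 'j': 0, 'n': 0})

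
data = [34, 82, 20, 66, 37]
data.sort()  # [20, 34, 37, 66, 82]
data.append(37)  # [20, 34, 37, 66, 82, 37]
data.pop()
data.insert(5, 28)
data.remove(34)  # [20, 37, 66, 82, 28]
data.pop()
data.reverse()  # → [82, 66, 37, 20]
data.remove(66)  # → [82, 37, 20]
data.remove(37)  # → [82, 20]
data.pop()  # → 20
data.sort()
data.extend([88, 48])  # [82, 88, 48]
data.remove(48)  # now [82, 88]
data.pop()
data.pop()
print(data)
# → []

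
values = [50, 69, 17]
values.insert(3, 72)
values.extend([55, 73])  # [50, 69, 17, 72, 55, 73]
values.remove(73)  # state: [50, 69, 17, 72, 55]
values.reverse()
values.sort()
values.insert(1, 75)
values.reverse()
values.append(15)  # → [72, 69, 55, 50, 75, 17, 15]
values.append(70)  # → [72, 69, 55, 50, 75, 17, 15, 70]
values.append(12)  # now [72, 69, 55, 50, 75, 17, 15, 70, 12]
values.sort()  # [12, 15, 17, 50, 55, 69, 70, 72, 75]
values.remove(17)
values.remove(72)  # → [12, 15, 50, 55, 69, 70, 75]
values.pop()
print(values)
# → [12, 15, 50, 55, 69, 70]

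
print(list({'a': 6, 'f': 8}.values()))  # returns [6, 8]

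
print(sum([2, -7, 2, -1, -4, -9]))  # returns -17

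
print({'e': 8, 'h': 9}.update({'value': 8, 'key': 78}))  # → None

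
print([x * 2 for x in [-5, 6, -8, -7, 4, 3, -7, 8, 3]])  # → [-10, 12, -16, -14, 8, 6, -14, 16, 6]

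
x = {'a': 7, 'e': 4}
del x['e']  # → {'a': 7}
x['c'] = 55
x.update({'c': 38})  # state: {'a': 7, 'c': 38}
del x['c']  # {'a': 7}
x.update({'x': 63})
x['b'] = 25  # {'a': 7, 'x': 63, 'b': 25}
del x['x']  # {'a': 7, 'b': 25}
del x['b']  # {'a': 7}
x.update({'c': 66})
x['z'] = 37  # {'a': 7, 'c': 66, 'z': 37}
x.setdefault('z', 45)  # 37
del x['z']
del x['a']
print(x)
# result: {'c': 66}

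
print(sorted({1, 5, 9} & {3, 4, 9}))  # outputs [9]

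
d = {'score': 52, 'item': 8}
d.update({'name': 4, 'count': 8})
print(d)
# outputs {'score': 52, 'item': 8, 'name': 4, 'count': 8}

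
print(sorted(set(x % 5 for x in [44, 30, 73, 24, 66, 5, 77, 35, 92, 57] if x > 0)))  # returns [0, 1, 2, 3, 4]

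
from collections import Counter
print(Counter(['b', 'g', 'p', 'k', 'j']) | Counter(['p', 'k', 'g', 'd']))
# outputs Counter({'b': 1, 'g': 1, 'p': 1, 'k': 1, 'j': 1, 'd': 1})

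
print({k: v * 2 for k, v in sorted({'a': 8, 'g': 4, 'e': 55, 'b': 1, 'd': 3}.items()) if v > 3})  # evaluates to {'a': 16, 'e': 110, 'g': 8}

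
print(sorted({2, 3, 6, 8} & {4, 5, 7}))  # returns []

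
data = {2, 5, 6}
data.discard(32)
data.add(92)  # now {2, 5, 6, 92}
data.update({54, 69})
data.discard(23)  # {2, 5, 6, 54, 69, 92}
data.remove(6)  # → {2, 5, 54, 69, 92}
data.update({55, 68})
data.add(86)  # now {2, 5, 54, 55, 68, 69, 86, 92}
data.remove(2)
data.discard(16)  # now {5, 54, 55, 68, 69, 86, 92}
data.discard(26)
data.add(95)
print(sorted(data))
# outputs [5, 54, 55, 68, 69, 86, 92, 95]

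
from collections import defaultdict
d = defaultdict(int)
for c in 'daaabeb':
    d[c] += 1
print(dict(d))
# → {'d': 1, 'a': 3, 'b': 2, 'e': 1}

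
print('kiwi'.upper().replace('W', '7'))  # KI7I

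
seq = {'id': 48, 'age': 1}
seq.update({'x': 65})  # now {'id': 48, 'age': 1, 'x': 65}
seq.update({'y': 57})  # {'id': 48, 'age': 1, 'x': 65, 'y': 57}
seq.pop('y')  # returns 57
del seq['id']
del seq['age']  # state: {'x': 65}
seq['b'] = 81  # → {'x': 65, 'b': 81}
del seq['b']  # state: {'x': 65}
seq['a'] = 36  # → {'x': 65, 'a': 36}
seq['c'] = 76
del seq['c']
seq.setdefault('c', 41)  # 41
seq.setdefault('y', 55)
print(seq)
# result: {'x': 65, 'a': 36, 'c': 41, 'y': 55}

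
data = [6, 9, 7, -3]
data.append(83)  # [6, 9, 7, -3, 83]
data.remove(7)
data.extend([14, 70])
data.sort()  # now [-3, 6, 9, 14, 70, 83]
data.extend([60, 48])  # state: [-3, 6, 9, 14, 70, 83, 60, 48]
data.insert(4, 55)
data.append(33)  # [-3, 6, 9, 14, 55, 70, 83, 60, 48, 33]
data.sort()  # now [-3, 6, 9, 14, 33, 48, 55, 60, 70, 83]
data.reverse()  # [83, 70, 60, 55, 48, 33, 14, 9, 6, -3]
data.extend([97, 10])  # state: [83, 70, 60, 55, 48, 33, 14, 9, 6, -3, 97, 10]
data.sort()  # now [-3, 6, 9, 10, 14, 33, 48, 55, 60, 70, 83, 97]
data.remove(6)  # [-3, 9, 10, 14, 33, 48, 55, 60, 70, 83, 97]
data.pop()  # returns 97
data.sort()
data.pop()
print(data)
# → [-3, 9, 10, 14, 33, 48, 55, 60, 70]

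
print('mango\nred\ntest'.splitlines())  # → ['mango', 'red', 'test']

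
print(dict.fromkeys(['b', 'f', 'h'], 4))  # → {'b': 4, 'f': 4, 'h': 4}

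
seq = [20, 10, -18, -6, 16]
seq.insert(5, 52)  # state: [20, 10, -18, -6, 16, 52]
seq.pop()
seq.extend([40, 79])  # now [20, 10, -18, -6, 16, 40, 79]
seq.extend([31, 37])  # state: [20, 10, -18, -6, 16, 40, 79, 31, 37]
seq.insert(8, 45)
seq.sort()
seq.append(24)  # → [-18, -6, 10, 16, 20, 31, 37, 40, 45, 79, 24]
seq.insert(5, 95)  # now [-18, -6, 10, 16, 20, 95, 31, 37, 40, 45, 79, 24]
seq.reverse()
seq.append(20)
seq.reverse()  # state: [20, -18, -6, 10, 16, 20, 95, 31, 37, 40, 45, 79, 24]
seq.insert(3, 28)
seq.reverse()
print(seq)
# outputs [24, 79, 45, 40, 37, 31, 95, 20, 16, 10, 28, -6, -18, 20]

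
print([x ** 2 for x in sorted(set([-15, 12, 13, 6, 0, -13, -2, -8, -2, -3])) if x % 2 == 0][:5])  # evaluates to [64, 4, 0, 36, 144]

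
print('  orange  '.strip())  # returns orange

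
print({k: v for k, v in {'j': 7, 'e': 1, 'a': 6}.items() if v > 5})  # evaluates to {'j': 7, 'a': 6}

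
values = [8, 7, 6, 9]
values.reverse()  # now [9, 6, 7, 8]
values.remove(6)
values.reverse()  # [8, 7, 9]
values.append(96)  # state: [8, 7, 9, 96]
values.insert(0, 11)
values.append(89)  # [11, 8, 7, 9, 96, 89]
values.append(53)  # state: [11, 8, 7, 9, 96, 89, 53]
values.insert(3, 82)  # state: [11, 8, 7, 82, 9, 96, 89, 53]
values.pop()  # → 53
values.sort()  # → [7, 8, 9, 11, 82, 89, 96]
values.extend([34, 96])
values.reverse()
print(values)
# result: [96, 34, 96, 89, 82, 11, 9, 8, 7]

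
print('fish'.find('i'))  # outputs 1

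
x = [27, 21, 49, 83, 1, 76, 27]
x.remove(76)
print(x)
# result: [27, 21, 49, 83, 1, 27]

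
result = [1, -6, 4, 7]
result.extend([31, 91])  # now [1, -6, 4, 7, 31, 91]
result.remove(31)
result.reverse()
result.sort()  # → [-6, 1, 4, 7, 91]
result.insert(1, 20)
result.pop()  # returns 91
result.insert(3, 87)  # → [-6, 20, 1, 87, 4, 7]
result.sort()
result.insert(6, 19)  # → [-6, 1, 4, 7, 20, 87, 19]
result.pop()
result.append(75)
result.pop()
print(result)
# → [-6, 1, 4, 7, 20, 87]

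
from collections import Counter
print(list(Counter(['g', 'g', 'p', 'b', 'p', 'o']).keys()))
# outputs ['g', 'p', 'b', 'o']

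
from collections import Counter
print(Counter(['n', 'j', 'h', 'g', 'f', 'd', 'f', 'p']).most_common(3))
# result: [('f', 2), ('n', 1), ('j', 1)]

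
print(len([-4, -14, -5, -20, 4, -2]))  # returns 6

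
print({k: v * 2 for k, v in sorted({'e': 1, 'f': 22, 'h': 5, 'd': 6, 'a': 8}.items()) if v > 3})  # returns {'a': 16, 'd': 12, 'f': 44, 'h': 10}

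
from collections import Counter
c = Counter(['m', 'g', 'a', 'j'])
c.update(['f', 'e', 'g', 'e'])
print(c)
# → Counter({'g': 2, 'e': 2, 'm': 1, 'a': 1, 'j': 1, 'f': 1})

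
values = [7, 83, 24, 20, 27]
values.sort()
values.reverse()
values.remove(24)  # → [83, 27, 20, 7]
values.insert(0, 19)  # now [19, 83, 27, 20, 7]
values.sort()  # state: [7, 19, 20, 27, 83]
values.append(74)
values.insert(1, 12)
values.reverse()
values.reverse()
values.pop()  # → 74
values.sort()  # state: [7, 12, 19, 20, 27, 83]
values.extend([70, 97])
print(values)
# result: [7, 12, 19, 20, 27, 83, 70, 97]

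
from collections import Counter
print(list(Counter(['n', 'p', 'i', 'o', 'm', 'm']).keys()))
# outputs ['n', 'p', 'i', 'o', 'm']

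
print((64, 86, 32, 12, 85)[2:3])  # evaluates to (32,)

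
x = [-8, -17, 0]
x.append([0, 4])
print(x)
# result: [-8, -17, 0, [0, 4]]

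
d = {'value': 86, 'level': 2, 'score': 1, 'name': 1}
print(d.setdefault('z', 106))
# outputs 106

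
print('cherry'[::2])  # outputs cer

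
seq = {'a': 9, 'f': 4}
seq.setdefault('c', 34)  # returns 34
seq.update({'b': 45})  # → {'a': 9, 'f': 4, 'c': 34, 'b': 45}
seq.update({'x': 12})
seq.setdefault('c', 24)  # 34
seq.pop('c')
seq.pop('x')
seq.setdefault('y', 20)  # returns 20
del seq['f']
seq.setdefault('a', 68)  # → 9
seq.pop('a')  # 9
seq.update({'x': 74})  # {'b': 45, 'y': 20, 'x': 74}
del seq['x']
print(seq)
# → {'b': 45, 'y': 20}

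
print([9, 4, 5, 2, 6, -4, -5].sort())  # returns None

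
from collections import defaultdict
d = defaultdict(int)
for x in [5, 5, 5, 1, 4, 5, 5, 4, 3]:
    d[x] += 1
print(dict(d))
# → {5: 5, 1: 1, 4: 2, 3: 1}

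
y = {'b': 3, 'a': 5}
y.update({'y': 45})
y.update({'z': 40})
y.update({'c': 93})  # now {'b': 3, 'a': 5, 'y': 45, 'z': 40, 'c': 93}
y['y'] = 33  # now {'b': 3, 'a': 5, 'y': 33, 'z': 40, 'c': 93}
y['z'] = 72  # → {'b': 3, 'a': 5, 'y': 33, 'z': 72, 'c': 93}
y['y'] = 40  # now {'b': 3, 'a': 5, 'y': 40, 'z': 72, 'c': 93}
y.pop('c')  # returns 93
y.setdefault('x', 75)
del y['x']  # {'b': 3, 'a': 5, 'y': 40, 'z': 72}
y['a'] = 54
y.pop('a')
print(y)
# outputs {'b': 3, 'y': 40, 'z': 72}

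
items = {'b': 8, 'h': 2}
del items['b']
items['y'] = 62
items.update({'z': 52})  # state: {'h': 2, 'y': 62, 'z': 52}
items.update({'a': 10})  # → {'h': 2, 'y': 62, 'z': 52, 'a': 10}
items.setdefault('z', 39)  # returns 52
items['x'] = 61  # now {'h': 2, 'y': 62, 'z': 52, 'a': 10, 'x': 61}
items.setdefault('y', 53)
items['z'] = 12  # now {'h': 2, 'y': 62, 'z': 12, 'a': 10, 'x': 61}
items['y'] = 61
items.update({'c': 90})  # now {'h': 2, 'y': 61, 'z': 12, 'a': 10, 'x': 61, 'c': 90}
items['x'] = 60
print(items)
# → {'h': 2, 'y': 61, 'z': 12, 'a': 10, 'x': 60, 'c': 90}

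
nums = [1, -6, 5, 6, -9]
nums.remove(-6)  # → [1, 5, 6, -9]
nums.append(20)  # [1, 5, 6, -9, 20]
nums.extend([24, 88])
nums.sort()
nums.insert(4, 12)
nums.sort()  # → [-9, 1, 5, 6, 12, 20, 24, 88]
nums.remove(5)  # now [-9, 1, 6, 12, 20, 24, 88]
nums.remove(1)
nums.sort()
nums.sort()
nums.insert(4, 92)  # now [-9, 6, 12, 20, 92, 24, 88]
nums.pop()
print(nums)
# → [-9, 6, 12, 20, 92, 24]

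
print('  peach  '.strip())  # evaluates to peach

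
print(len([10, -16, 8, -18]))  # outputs 4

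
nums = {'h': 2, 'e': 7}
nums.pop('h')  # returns 2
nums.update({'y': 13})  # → {'e': 7, 'y': 13}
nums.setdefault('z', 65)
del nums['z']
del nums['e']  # {'y': 13}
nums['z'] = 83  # {'y': 13, 'z': 83}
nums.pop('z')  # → 83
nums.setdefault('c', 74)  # 74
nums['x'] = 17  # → {'y': 13, 'c': 74, 'x': 17}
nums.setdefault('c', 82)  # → 74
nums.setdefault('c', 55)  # 74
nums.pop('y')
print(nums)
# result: {'c': 74, 'x': 17}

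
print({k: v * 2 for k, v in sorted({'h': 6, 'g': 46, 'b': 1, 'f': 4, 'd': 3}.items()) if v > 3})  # {'f': 8, 'g': 92, 'h': 12}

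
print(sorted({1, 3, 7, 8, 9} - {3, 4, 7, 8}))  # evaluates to [1, 9]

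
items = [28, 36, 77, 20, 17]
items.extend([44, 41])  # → [28, 36, 77, 20, 17, 44, 41]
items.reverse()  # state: [41, 44, 17, 20, 77, 36, 28]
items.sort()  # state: [17, 20, 28, 36, 41, 44, 77]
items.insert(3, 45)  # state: [17, 20, 28, 45, 36, 41, 44, 77]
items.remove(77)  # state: [17, 20, 28, 45, 36, 41, 44]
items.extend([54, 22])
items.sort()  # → [17, 20, 22, 28, 36, 41, 44, 45, 54]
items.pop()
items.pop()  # 45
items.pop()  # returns 44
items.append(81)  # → [17, 20, 22, 28, 36, 41, 81]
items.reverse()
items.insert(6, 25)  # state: [81, 41, 36, 28, 22, 20, 25, 17]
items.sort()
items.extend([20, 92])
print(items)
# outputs [17, 20, 22, 25, 28, 36, 41, 81, 20, 92]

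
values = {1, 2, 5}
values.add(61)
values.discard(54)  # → {1, 2, 5, 61}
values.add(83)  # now {1, 2, 5, 61, 83}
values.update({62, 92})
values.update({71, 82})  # {1, 2, 5, 61, 62, 71, 82, 83, 92}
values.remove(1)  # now {2, 5, 61, 62, 71, 82, 83, 92}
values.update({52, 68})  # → {2, 5, 52, 61, 62, 68, 71, 82, 83, 92}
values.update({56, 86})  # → {2, 5, 52, 56, 61, 62, 68, 71, 82, 83, 86, 92}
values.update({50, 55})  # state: {2, 5, 50, 52, 55, 56, 61, 62, 68, 71, 82, 83, 86, 92}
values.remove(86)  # {2, 5, 50, 52, 55, 56, 61, 62, 68, 71, 82, 83, 92}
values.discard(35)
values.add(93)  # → {2, 5, 50, 52, 55, 56, 61, 62, 68, 71, 82, 83, 92, 93}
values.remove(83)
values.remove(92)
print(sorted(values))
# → [2, 5, 50, 52, 55, 56, 61, 62, 68, 71, 82, 93]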